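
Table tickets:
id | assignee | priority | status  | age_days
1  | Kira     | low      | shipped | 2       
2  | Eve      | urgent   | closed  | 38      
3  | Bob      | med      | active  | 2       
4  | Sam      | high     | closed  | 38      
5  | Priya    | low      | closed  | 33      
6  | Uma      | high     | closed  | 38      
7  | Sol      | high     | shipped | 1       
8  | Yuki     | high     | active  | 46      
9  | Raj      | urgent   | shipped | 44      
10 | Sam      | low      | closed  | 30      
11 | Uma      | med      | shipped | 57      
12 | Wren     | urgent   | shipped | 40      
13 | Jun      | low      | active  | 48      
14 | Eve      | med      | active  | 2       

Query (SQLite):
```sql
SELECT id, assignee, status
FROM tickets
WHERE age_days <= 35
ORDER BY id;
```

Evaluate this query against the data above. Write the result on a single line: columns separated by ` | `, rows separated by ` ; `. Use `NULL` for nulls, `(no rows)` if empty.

1 | Kira | shipped ; 3 | Bob | active ; 5 | Priya | closed ; 7 | Sol | shipped ; 10 | Sam | closed ; 14 | Eve | active

age_days <= 35: ids {1, 3, 5, 7, 10, 14}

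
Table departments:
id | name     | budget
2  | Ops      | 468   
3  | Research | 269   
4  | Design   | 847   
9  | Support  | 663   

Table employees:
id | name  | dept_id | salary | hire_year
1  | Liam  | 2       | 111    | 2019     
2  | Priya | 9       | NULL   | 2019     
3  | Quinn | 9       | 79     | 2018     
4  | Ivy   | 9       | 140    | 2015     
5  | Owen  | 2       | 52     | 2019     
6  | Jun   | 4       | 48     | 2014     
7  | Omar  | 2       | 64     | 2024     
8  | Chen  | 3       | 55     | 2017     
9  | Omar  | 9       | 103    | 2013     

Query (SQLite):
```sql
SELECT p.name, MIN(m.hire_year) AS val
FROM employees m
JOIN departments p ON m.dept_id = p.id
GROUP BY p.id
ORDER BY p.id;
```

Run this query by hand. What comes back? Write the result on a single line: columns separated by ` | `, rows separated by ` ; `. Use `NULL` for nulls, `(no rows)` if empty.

Ops | 2019 ; Research | 2017 ; Design | 2014 ; Support | 2013

Join each employees row to its departments via dept_id.
Group joined rows by departments.id; compute MIN(m.hire_year) per group.
  2: ids {1, 5, 7} → MIN(m.hire_year)=2019
  3: ids {8} → MIN(m.hire_year)=2017
  4: ids {6} → MIN(m.hire_year)=2014
  9: ids {2, 3, 4, 9} → MIN(m.hire_year)=2013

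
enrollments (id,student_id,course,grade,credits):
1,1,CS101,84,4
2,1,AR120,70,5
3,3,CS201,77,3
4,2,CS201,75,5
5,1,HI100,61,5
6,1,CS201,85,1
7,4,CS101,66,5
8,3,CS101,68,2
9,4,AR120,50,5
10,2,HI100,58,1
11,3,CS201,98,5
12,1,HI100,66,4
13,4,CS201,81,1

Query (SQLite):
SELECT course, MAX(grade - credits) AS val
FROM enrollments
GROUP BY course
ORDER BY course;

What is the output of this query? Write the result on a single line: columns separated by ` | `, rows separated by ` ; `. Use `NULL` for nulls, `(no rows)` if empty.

For each row compute grade - credits.
Group by course; take MAX of the expression per group.
  AR120: ids {2, 9} → MAX(grade - credits)=65
  CS101: ids {1, 7, 8} → MAX(grade - credits)=80
  CS201: ids {3, 4, 6, 11, 13} → MAX(grade - credits)=93
  HI100: ids {5, 10, 12} → MAX(grade - credits)=62

AR120 | 65 ; CS101 | 80 ; CS201 | 93 ; HI100 | 62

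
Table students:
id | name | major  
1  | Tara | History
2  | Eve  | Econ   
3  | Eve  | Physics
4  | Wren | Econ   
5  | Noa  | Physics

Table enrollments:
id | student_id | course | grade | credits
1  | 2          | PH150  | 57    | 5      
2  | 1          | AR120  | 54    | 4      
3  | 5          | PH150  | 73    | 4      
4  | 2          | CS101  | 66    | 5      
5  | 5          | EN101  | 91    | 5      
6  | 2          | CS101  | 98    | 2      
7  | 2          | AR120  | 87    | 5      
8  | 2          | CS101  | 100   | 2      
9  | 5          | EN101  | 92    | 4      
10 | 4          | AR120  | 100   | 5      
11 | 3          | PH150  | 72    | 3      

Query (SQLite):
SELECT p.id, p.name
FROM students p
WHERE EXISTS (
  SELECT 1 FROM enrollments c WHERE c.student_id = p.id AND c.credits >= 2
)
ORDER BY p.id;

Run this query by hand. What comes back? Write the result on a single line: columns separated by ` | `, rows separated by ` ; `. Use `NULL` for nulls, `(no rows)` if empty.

For each students row, check whether any enrollments with matching student_id has credits >= 2.
Keep rows where that is true.

1 | Tara ; 2 | Eve ; 3 | Eve ; 4 | Wren ; 5 | Noa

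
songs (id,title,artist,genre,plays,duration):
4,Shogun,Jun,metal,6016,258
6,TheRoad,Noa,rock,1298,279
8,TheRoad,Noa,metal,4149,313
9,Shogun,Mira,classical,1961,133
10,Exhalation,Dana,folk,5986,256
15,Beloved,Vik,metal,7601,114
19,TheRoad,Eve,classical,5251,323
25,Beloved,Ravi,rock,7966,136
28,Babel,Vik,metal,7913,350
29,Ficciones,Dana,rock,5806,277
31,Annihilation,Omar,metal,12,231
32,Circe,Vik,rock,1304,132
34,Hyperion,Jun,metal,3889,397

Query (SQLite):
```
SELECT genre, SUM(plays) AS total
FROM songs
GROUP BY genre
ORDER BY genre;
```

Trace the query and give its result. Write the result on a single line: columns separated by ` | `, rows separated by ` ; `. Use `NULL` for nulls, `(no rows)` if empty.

Partition songs by genre; compute SUM(plays) within each group.
  classical: ids {9, 19} → SUM(plays)=7212
  folk: ids {10} → SUM(plays)=5986
  metal: ids {4, 8, 15, 28, 31, 34} → SUM(plays)=29580
  rock: ids {6, 25, 29, 32} → SUM(plays)=16374

classical | 7212 ; folk | 5986 ; metal | 29580 ; rock | 16374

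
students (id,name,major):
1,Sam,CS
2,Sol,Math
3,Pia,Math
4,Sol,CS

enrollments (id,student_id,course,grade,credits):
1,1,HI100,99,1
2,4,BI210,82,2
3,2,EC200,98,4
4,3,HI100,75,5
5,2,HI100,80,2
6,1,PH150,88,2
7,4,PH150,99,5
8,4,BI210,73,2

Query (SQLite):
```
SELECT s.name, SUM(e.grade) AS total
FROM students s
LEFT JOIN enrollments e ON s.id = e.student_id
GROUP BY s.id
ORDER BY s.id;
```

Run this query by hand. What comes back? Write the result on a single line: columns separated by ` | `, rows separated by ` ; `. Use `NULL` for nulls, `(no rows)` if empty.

LEFT JOIN keeps every students row; unmatched ones get NULL for enrollments columns.
Group by students.id and compute SUM(e.grade). SUM over an all-NULL group is NULL.
  1: ids {1, 6} → SUM(e.grade)=187
  2: ids {3, 5} → SUM(e.grade)=178
  3: ids {4} → SUM(e.grade)=75
  4: ids {2, 7, 8} → SUM(e.grade)=254

Sam | 187 ; Sol | 178 ; Pia | 75 ; Sol | 254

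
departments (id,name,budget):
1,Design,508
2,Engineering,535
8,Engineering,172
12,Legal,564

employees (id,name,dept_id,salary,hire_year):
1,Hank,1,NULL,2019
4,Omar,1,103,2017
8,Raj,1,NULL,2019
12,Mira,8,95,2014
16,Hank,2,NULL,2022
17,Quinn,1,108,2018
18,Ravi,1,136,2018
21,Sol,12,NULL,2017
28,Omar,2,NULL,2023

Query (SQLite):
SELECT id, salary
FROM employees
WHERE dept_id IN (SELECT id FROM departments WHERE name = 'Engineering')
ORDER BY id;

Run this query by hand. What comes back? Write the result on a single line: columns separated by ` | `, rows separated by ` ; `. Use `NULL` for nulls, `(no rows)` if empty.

Inner query: departments.id where name = 'Engineering'.
Outer: keep employees rows whose dept_id is in that set.
Inner query → {2, 8}

12 | 95 ; 16 | NULL ; 28 | NULL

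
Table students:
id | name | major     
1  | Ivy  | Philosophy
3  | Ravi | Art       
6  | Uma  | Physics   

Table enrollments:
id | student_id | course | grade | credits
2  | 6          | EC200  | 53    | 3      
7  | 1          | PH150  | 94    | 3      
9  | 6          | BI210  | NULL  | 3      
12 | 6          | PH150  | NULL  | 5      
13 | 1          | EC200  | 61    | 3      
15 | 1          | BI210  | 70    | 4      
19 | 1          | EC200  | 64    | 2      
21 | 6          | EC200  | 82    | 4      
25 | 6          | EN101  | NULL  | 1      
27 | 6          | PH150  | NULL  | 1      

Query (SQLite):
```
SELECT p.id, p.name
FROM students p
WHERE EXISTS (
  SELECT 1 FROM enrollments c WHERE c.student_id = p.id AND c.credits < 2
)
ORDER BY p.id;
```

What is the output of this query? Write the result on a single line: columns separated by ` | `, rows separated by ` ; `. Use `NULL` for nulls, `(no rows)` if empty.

6 | Uma

For each students row, check whether any enrollments with matching student_id has credits < 2.
Keep rows where that is true.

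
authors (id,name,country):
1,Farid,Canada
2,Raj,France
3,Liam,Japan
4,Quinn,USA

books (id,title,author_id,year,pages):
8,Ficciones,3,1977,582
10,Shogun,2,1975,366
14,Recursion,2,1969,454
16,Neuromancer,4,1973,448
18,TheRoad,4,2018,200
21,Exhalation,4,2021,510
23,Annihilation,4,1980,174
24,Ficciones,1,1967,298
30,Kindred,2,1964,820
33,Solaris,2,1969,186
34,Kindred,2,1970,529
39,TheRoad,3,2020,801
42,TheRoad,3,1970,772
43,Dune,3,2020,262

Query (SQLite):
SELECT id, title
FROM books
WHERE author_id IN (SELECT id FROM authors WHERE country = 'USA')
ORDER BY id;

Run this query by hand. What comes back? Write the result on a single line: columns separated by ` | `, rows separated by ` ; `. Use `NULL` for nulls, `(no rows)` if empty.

16 | Neuromancer ; 18 | TheRoad ; 21 | Exhalation ; 23 | Annihilation

Inner query: authors.id where country = 'USA'.
Outer: keep books rows whose author_id is in that set.
Inner query → {4}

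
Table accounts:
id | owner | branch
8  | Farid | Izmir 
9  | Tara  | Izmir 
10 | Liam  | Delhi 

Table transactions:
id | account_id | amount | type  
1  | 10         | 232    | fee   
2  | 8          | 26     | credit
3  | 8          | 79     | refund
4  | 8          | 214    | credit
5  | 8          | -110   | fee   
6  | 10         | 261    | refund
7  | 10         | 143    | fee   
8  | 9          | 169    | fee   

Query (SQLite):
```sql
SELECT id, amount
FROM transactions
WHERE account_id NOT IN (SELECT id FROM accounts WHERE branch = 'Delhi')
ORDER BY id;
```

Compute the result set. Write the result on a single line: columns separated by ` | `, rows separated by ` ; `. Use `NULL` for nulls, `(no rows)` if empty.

Inner query: accounts.id where branch = 'Delhi'.
Outer: keep transactions rows whose account_id is not in that set.
Inner query → {10}

2 | 26 ; 3 | 79 ; 4 | 214 ; 5 | -110 ; 8 | 169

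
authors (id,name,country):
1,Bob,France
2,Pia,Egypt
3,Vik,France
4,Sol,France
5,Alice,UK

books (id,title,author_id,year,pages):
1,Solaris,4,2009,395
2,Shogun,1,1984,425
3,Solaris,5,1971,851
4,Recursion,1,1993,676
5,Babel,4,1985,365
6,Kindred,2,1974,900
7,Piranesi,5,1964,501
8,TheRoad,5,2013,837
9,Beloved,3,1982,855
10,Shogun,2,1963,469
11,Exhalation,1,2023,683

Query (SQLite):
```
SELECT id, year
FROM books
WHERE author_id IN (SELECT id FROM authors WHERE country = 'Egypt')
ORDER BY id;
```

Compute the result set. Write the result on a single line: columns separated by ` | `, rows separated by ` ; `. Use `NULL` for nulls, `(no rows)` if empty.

Inner query: authors.id where country = 'Egypt'.
Outer: keep books rows whose author_id is in that set.
Inner query → {2}

6 | 1974 ; 10 | 1963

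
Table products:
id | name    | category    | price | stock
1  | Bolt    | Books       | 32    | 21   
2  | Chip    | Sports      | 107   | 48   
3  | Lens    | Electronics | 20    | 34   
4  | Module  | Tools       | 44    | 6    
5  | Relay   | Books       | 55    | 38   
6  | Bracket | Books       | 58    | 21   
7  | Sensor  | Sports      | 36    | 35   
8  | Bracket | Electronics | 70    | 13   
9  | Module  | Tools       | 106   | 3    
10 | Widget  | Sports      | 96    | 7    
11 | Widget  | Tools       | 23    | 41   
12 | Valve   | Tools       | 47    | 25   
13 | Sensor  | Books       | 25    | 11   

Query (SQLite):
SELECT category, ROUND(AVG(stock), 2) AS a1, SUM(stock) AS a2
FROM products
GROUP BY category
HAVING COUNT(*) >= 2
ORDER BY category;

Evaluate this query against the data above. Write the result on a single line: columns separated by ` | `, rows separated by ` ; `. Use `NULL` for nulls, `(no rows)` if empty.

Books | 22.75 | 91 ; Electronics | 23.5 | 47 ; Sports | 30 | 90 ; Tools | 18.75 | 75

Group products by category.
Per group compute: ROUND(AVG(stock), 2), SUM(stock).
HAVING: drop groups with fewer than 2 rows.
  Books: ids {1, 5, 6, 13} → ROUND(AVG(stock), 2)=22.75, SUM(stock)=91
  Electronics: ids {3, 8} → ROUND(AVG(stock), 2)=23.5, SUM(stock)=47
  Sports: ids {2, 7, 10} → ROUND(AVG(stock), 2)=30, SUM(stock)=90
  Tools: ids {4, 9, 11, 12} → ROUND(AVG(stock), 2)=18.75, SUM(stock)=75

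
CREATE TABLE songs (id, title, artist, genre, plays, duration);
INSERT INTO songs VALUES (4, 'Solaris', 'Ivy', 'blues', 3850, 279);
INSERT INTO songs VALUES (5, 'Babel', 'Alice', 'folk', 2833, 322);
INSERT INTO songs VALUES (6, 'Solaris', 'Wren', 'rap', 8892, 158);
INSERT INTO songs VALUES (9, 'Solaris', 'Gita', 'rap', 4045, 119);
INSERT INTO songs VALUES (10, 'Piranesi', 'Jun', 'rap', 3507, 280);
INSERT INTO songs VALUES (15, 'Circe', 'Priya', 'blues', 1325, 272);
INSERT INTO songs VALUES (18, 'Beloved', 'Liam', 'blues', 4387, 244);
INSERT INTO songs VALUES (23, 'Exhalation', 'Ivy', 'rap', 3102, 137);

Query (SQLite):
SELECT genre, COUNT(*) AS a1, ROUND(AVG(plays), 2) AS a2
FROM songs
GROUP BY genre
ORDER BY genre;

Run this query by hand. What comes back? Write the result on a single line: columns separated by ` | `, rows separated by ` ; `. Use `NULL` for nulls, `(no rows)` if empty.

blues | 3 | 3187.33 ; folk | 1 | 2833 ; rap | 4 | 4886.5

Group songs by genre.
Per group compute: COUNT(*), ROUND(AVG(plays), 2).
  blues: ids {4, 15, 18} → COUNT(*)=3, ROUND(AVG(plays), 2)=3187.33
  folk: ids {5} → COUNT(*)=1, ROUND(AVG(plays), 2)=2833
  rap: ids {6, 9, 10, 23} → COUNT(*)=4, ROUND(AVG(plays), 2)=4886.5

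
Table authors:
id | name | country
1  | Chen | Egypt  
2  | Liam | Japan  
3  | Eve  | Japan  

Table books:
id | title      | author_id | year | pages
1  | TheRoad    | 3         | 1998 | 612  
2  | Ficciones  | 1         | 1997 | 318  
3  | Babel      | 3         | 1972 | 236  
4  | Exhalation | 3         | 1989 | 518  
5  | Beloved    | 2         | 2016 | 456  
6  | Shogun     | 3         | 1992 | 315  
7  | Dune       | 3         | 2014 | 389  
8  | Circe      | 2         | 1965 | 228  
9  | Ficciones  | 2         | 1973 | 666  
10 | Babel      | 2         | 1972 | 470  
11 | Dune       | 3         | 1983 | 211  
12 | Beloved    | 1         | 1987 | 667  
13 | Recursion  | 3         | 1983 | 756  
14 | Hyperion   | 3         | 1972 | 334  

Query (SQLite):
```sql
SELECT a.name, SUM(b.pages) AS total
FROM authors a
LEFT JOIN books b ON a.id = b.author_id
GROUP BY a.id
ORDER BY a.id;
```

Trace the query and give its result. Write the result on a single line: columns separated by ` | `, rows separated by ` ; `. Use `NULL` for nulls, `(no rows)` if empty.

LEFT JOIN keeps every authors row; unmatched ones get NULL for books columns.
Group by authors.id and compute SUM(b.pages). SUM over an all-NULL group is NULL.
  1: ids {2, 12} → SUM(b.pages)=985
  2: ids {5, 8, 9, 10} → SUM(b.pages)=1820
  3: ids {1, 3, 4, 6, 7, 11, 13, 14} → SUM(b.pages)=3371

Chen | 985 ; Liam | 1820 ; Eve | 3371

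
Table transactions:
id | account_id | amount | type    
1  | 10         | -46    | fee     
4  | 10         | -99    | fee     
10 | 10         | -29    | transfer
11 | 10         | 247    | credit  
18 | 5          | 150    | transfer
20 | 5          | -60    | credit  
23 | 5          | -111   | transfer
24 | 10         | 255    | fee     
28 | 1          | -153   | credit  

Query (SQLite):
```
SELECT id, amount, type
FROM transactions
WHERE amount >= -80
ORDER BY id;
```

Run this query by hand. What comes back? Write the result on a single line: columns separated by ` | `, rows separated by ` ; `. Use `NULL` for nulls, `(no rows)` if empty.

1 | -46 | fee ; 10 | -29 | transfer ; 11 | 247 | credit ; 18 | 150 | transfer ; 20 | -60 | credit ; 24 | 255 | fee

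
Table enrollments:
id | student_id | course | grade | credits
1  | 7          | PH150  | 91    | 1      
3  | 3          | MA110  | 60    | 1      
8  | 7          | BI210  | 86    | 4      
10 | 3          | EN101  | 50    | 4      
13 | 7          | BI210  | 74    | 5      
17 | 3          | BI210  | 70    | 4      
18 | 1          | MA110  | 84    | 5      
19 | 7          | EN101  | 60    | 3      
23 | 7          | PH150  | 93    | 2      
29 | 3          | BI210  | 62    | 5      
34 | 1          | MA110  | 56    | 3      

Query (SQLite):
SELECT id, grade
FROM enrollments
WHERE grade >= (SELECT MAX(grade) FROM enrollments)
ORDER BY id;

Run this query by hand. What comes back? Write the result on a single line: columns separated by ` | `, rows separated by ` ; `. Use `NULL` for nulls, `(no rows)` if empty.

Scalar subquery: MAX(grade) over all enrollments rows = 93.
Keep rows where grade >= that value.

23 | 93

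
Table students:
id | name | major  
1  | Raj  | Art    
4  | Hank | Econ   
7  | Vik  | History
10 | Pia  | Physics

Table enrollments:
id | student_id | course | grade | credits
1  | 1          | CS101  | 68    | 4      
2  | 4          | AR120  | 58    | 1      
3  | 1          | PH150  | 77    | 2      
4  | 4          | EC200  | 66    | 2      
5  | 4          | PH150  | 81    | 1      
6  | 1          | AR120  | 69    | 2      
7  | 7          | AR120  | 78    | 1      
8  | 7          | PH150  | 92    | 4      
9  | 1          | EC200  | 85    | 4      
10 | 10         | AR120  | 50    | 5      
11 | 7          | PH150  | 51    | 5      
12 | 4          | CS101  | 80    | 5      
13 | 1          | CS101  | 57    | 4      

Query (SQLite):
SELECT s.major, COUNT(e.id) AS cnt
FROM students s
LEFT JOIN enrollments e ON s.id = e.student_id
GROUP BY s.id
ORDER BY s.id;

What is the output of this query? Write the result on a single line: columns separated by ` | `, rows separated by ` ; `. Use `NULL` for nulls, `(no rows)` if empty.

Art | 5 ; Econ | 4 ; History | 3 ; Physics | 1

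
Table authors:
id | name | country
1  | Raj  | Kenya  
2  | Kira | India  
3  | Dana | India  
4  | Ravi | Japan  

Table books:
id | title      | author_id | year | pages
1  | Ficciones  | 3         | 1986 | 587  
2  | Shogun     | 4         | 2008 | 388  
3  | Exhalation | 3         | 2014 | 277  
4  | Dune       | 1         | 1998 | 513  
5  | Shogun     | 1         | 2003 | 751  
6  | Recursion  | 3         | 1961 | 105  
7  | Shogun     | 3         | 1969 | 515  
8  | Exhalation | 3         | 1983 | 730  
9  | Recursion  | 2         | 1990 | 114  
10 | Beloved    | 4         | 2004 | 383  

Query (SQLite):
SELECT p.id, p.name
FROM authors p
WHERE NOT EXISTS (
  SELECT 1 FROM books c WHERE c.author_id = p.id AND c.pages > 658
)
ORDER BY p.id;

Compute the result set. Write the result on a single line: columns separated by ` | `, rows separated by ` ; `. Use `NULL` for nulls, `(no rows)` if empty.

For each authors row, check whether any books with matching author_id has pages > 658.
Keep rows where that is false.

2 | Kira ; 4 | Ravi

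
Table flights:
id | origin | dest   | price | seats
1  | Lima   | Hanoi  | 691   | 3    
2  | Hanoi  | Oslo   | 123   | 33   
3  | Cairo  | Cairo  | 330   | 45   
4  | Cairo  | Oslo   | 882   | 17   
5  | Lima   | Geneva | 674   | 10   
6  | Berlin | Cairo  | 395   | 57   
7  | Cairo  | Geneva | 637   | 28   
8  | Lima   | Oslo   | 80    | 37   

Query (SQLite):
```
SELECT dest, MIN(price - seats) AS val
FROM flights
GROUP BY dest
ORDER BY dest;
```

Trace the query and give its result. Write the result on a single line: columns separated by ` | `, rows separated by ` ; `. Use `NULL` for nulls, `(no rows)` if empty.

For each row compute price - seats.
Group by dest; take MIN of the expression per group.
  Cairo: ids {3, 6} → MIN(price - seats)=285
  Geneva: ids {5, 7} → MIN(price - seats)=609
  Hanoi: ids {1} → MIN(price - seats)=688
  Oslo: ids {2, 4, 8} → MIN(price - seats)=43

Cairo | 285 ; Geneva | 609 ; Hanoi | 688 ; Oslo | 43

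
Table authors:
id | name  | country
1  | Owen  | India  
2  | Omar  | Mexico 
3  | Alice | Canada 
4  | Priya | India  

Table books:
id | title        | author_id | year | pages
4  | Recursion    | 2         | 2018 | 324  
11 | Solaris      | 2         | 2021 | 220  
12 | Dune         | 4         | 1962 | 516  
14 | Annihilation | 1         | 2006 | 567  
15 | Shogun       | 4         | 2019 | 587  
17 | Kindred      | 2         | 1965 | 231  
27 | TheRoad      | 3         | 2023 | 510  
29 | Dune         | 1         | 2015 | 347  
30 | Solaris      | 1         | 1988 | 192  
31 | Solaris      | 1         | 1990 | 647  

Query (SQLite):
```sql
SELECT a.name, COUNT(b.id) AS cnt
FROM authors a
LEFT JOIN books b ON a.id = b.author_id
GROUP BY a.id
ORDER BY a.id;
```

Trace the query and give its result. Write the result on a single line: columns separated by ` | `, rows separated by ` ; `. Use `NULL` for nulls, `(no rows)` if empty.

LEFT JOIN keeps every authors row; unmatched ones get NULL for books columns.
Group by authors.id and compute COUNT(b.id). COUNT(col) of an all-NULL group is 0.
  1: ids {14, 29, 30, 31} → COUNT(b.id)=4
  2: ids {4, 11, 17} → COUNT(b.id)=3
  3: ids {27} → COUNT(b.id)=1
  4: ids {12, 15} → COUNT(b.id)=2

Owen | 4 ; Omar | 3 ; Alice | 1 ; Priya | 2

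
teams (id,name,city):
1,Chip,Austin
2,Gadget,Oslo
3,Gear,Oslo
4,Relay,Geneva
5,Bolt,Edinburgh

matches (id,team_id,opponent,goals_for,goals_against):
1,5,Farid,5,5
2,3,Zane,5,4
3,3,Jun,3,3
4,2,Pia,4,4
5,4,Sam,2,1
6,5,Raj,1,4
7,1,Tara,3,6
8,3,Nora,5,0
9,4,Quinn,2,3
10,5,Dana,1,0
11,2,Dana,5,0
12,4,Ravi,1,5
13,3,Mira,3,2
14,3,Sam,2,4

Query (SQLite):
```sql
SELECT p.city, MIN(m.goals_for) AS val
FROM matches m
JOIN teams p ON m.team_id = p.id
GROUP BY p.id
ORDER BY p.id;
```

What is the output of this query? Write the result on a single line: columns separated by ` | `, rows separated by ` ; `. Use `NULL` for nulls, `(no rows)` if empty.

Austin | 3 ; Oslo | 4 ; Oslo | 2 ; Geneva | 1 ; Edinburgh | 1

Join each matches row to its teams via team_id.
Group joined rows by teams.id; compute MIN(m.goals_for) per group.
  1: ids {7} → MIN(m.goals_for)=3
  2: ids {4, 11} → MIN(m.goals_for)=4
  3: ids {2, 3, 8, 13, 14} → MIN(m.goals_for)=2
  4: ids {5, 9, 12} → MIN(m.goals_for)=1
  5: ids {1, 6, 10} → MIN(m.goals_for)=1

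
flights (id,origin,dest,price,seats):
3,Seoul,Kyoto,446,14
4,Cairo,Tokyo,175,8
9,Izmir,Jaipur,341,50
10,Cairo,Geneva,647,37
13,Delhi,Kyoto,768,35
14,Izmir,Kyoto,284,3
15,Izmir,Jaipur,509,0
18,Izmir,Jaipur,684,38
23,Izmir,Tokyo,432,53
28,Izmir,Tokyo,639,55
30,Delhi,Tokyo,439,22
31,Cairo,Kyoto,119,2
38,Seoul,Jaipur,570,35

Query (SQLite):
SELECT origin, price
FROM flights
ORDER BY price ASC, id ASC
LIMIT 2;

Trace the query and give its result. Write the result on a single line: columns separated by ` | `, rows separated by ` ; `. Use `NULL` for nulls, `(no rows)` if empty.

Cairo | 119 ; Cairo | 175

Sort by price asc, tiebreak id asc: (119, id=31), (175, id=4), (284, id=14), (341, id=9), (432, id=23) …. Take first 2.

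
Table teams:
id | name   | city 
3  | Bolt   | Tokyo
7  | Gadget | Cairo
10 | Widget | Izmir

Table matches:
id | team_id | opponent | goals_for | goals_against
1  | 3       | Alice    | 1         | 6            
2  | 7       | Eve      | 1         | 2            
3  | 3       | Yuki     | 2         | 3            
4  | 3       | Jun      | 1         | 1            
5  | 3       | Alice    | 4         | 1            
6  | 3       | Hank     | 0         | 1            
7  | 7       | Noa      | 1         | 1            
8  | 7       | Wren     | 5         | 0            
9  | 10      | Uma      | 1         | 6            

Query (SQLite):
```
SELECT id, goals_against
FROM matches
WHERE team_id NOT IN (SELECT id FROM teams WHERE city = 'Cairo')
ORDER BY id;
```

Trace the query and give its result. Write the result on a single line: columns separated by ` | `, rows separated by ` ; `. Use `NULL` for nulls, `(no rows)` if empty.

1 | 6 ; 3 | 3 ; 4 | 1 ; 5 | 1 ; 6 | 1 ; 9 | 6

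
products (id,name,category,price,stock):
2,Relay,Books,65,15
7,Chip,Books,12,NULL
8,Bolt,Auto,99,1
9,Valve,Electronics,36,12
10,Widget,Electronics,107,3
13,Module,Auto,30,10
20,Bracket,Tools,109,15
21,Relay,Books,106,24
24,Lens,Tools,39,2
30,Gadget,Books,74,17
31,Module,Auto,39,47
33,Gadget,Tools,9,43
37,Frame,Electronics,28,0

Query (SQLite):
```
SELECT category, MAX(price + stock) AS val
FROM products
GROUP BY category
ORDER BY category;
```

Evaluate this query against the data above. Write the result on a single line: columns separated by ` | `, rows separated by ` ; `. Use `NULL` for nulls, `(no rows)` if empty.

Auto | 100 ; Books | 130 ; Electronics | 110 ; Tools | 124

For each row compute price + stock.
Group by category; take MAX of the expression per group.
  Auto: ids {8, 13, 31} → MAX(price + stock)=100
  Books: ids {2, 7, 21, 30} → MAX(price + stock)=130
  Electronics: ids {9, 10, 37} → MAX(price + stock)=110
  Tools: ids {20, 24, 33} → MAX(price + stock)=124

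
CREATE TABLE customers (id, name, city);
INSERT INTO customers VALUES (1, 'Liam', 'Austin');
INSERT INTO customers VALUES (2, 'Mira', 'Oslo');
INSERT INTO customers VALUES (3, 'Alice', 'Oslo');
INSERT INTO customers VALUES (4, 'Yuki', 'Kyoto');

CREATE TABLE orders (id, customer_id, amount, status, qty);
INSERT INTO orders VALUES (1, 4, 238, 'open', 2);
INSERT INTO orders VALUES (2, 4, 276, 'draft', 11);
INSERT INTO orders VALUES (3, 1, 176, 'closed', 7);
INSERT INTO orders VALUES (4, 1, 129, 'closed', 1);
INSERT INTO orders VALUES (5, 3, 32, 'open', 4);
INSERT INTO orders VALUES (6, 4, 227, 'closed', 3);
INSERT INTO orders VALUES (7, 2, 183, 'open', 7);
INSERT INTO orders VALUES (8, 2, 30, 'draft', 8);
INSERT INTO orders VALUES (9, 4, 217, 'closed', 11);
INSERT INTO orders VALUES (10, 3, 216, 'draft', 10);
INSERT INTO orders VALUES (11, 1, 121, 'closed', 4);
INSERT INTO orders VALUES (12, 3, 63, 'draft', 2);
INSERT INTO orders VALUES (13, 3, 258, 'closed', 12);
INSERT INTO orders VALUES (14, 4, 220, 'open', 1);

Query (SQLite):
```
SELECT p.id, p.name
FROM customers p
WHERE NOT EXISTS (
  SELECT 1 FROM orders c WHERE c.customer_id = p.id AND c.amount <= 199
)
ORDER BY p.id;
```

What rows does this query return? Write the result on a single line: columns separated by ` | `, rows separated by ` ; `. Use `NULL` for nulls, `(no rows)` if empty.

For each customers row, check whether any orders with matching customer_id has amount <= 199.
Keep rows where that is false.

4 | Yuki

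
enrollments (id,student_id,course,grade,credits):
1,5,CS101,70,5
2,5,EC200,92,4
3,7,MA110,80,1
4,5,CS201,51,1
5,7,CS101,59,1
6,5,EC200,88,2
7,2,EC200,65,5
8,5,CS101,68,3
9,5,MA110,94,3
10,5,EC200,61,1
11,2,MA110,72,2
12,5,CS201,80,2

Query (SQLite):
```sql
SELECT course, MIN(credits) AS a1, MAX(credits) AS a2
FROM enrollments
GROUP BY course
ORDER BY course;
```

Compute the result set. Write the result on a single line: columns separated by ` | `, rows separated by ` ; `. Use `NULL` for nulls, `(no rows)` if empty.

Group enrollments by course.
Per group compute: MIN(credits), MAX(credits).
  CS101: ids {1, 5, 8} → MIN(credits)=1, MAX(credits)=5
  CS201: ids {4, 12} → MIN(credits)=1, MAX(credits)=2
  EC200: ids {2, 6, 7, 10} → MIN(credits)=1, MAX(credits)=5
  MA110: ids {3, 9, 11} → MIN(credits)=1, MAX(credits)=3

CS101 | 1 | 5 ; CS201 | 1 | 2 ; EC200 | 1 | 5 ; MA110 | 1 | 3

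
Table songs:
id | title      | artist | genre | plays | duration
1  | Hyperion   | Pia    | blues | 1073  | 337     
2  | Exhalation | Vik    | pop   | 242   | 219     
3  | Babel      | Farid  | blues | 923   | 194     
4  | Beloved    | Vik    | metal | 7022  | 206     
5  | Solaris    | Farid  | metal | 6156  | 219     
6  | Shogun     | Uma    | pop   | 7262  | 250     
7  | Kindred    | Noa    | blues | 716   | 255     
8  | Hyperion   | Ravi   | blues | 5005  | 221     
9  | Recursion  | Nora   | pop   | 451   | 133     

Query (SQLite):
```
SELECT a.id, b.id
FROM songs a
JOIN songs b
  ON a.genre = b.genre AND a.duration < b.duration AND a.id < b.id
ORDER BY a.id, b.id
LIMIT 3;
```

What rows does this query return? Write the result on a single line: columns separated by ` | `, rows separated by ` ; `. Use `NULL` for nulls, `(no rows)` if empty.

2 | 6 ; 3 | 7 ; 3 | 8

Pairs (a,b) with same genre, a.duration < b.duration, a.id < b.id.
genre groups: blues:{1,3,7,8} metal:{4,5} pop:{2,6,9}
Ordered by (a.id, b.id); first 3.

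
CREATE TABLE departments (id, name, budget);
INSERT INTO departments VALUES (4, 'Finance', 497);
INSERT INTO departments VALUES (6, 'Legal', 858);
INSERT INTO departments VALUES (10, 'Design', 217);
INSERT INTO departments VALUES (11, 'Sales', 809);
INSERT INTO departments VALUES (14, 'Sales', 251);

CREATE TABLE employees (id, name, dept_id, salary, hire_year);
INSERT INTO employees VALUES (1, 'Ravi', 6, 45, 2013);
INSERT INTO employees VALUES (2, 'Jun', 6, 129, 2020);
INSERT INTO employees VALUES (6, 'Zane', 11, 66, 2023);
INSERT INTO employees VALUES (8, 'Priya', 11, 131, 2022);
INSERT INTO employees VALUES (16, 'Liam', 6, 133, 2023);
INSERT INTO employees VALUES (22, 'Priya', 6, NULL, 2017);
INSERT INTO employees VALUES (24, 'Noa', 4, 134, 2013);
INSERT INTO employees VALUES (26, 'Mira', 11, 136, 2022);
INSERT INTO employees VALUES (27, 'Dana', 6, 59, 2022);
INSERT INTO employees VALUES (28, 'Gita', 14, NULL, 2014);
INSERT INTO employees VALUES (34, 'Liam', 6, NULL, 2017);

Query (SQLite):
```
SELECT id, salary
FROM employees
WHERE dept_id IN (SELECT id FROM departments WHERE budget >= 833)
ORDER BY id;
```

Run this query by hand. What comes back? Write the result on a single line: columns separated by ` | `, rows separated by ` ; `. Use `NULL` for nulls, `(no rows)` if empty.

1 | 45 ; 2 | 129 ; 16 | 133 ; 22 | NULL ; 27 | 59 ; 34 | NULL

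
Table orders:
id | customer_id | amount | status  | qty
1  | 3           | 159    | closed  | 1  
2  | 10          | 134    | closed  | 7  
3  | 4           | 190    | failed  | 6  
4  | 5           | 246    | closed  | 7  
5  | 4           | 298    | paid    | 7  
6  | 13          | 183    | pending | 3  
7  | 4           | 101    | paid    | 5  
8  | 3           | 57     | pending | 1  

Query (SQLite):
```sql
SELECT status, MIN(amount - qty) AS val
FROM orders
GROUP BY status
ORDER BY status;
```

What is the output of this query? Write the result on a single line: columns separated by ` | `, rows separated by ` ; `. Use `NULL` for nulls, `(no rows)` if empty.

For each row compute amount - qty.
Group by status; take MIN of the expression per group.
  closed: ids {1, 2, 4} → MIN(amount - qty)=127
  failed: ids {3} → MIN(amount - qty)=184
  paid: ids {5, 7} → MIN(amount - qty)=96
  pending: ids {6, 8} → MIN(amount - qty)=56

closed | 127 ; failed | 184 ; paid | 96 ; pending | 56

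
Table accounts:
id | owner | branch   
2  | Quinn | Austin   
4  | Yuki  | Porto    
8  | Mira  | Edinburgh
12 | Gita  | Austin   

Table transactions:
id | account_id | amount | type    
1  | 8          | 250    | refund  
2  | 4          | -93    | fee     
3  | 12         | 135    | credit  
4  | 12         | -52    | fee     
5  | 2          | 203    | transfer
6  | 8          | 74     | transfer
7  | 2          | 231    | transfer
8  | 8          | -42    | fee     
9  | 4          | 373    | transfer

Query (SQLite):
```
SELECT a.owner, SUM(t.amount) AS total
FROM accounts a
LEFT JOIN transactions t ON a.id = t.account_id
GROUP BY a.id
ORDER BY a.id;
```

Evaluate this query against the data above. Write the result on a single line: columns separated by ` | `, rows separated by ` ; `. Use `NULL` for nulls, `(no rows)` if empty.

Quinn | 434 ; Yuki | 280 ; Mira | 282 ; Gita | 83

LEFT JOIN keeps every accounts row; unmatched ones get NULL for transactions columns.
Group by accounts.id and compute SUM(t.amount). SUM over an all-NULL group is NULL.
  2: ids {5, 7} → SUM(t.amount)=434
  4: ids {2, 9} → SUM(t.amount)=280
  8: ids {1, 6, 8} → SUM(t.amount)=282
  12: ids {3, 4} → SUM(t.amount)=83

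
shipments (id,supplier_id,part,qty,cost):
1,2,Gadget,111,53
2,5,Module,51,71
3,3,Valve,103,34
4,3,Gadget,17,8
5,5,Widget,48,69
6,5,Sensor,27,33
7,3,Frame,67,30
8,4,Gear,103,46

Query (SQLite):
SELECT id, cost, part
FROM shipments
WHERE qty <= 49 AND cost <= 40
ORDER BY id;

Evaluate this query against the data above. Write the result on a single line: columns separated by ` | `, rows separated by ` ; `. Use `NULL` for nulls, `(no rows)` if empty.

4 | 8 | Gadget ; 6 | 33 | Sensor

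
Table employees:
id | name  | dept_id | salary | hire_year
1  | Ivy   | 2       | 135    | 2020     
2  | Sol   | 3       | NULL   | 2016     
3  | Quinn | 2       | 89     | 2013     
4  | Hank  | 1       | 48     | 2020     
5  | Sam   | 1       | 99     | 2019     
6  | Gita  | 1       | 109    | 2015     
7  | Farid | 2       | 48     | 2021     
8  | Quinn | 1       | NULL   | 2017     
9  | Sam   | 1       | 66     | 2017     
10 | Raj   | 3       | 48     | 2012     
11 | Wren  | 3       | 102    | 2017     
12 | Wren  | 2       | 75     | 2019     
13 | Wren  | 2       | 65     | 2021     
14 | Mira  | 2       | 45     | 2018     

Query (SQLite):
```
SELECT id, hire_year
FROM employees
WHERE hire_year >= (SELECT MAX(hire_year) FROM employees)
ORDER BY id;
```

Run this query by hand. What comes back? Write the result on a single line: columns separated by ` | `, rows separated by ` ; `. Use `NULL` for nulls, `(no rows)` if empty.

Scalar subquery: MAX(hire_year) over all employees rows = 2021.
Keep rows where hire_year >= that value.

7 | 2021 ; 13 | 2021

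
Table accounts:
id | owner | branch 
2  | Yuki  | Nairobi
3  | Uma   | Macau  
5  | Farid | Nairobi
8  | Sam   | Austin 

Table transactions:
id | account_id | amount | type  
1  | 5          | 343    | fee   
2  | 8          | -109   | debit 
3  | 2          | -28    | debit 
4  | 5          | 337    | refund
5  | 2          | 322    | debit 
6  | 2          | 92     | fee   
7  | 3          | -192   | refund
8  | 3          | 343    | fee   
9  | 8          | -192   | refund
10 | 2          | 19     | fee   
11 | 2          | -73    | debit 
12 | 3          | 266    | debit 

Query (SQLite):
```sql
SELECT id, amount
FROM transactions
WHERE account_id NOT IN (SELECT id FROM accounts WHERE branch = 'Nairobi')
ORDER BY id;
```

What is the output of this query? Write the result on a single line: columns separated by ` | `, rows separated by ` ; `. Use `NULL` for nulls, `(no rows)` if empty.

Inner query: accounts.id where branch = 'Nairobi'.
Outer: keep transactions rows whose account_id is not in that set.
Inner query → {2, 5}

2 | -109 ; 7 | -192 ; 8 | 343 ; 9 | -192 ; 12 | 266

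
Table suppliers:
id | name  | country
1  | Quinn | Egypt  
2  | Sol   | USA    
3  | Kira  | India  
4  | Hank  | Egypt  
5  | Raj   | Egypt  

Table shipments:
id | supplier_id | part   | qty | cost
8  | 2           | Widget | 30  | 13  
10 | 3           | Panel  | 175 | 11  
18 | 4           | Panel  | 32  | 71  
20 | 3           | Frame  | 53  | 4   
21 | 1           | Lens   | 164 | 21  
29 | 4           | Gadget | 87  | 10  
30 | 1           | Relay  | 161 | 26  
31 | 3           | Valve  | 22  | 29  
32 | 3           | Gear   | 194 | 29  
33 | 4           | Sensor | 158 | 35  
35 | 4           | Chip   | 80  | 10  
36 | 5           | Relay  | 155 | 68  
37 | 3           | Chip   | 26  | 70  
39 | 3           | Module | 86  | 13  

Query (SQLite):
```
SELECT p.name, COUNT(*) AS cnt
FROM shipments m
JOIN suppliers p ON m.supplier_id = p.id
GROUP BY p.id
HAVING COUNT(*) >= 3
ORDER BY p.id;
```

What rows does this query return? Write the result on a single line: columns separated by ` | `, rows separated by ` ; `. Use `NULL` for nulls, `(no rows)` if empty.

Kira | 6 ; Hank | 4

Join each shipments row to its suppliers via supplier_id.
Group joined rows by suppliers.id; compute COUNT(*) per group.
HAVING: keep groups with count ≥ 3.
  1: ids {21, 30} → COUNT(*)=2
  2: ids {8} → COUNT(*)=1
  3: ids {10, 20, 31, 32, 37, 39} → COUNT(*)=6
  4: ids {18, 29, 33, 35} → COUNT(*)=4
  5: ids {36} → COUNT(*)=1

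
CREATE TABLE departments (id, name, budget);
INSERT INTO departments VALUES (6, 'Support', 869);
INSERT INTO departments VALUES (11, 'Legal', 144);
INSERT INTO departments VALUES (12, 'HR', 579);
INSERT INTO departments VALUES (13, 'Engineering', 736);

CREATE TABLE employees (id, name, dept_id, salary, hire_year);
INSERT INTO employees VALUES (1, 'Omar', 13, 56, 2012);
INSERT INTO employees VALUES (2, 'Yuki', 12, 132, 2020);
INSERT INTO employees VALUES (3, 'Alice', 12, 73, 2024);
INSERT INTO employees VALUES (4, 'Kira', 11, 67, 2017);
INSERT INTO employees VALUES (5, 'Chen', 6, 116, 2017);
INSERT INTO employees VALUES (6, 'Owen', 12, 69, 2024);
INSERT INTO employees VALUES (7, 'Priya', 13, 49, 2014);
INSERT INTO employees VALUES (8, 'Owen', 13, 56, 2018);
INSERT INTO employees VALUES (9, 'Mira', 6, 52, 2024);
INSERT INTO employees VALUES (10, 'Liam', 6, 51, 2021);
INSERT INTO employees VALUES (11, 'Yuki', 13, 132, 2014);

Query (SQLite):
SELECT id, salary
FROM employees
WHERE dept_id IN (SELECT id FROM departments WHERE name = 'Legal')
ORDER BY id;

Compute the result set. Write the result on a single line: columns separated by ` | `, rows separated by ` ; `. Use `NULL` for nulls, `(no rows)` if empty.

4 | 67

Inner query: departments.id where name = 'Legal'.
Outer: keep employees rows whose dept_id is in that set.
Inner query → {11}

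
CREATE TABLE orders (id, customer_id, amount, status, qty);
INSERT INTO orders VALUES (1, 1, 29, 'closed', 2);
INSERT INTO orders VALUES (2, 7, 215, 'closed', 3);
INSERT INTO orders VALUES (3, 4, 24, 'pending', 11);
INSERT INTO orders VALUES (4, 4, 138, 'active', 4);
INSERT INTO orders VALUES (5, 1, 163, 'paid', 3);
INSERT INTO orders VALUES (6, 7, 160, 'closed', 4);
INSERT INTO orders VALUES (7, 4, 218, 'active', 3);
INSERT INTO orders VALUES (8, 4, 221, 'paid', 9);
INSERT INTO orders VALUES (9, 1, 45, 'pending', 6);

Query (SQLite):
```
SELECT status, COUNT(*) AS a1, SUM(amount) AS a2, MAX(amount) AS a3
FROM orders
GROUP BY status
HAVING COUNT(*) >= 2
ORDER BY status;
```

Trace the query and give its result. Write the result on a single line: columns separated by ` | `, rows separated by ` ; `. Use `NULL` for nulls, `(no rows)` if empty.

active | 2 | 356 | 218 ; closed | 3 | 404 | 215 ; paid | 2 | 384 | 221 ; pending | 2 | 69 | 45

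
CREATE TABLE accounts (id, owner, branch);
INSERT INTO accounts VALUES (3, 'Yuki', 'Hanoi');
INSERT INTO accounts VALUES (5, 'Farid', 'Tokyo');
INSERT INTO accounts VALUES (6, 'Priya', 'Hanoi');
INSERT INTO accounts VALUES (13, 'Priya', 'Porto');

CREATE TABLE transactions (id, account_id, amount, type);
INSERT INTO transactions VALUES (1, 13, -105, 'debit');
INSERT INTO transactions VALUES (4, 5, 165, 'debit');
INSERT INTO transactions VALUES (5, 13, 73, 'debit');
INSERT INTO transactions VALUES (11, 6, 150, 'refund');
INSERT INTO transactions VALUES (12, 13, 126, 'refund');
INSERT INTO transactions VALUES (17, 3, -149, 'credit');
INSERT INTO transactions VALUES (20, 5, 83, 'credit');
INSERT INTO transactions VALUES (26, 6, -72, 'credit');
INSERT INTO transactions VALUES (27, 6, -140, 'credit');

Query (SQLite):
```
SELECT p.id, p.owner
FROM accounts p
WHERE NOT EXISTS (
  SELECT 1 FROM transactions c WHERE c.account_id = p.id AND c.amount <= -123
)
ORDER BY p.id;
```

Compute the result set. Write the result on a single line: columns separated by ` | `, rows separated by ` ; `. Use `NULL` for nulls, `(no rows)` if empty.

5 | Farid ; 13 | Priya

For each accounts row, check whether any transactions with matching account_id has amount <= -123.
Keep rows where that is false.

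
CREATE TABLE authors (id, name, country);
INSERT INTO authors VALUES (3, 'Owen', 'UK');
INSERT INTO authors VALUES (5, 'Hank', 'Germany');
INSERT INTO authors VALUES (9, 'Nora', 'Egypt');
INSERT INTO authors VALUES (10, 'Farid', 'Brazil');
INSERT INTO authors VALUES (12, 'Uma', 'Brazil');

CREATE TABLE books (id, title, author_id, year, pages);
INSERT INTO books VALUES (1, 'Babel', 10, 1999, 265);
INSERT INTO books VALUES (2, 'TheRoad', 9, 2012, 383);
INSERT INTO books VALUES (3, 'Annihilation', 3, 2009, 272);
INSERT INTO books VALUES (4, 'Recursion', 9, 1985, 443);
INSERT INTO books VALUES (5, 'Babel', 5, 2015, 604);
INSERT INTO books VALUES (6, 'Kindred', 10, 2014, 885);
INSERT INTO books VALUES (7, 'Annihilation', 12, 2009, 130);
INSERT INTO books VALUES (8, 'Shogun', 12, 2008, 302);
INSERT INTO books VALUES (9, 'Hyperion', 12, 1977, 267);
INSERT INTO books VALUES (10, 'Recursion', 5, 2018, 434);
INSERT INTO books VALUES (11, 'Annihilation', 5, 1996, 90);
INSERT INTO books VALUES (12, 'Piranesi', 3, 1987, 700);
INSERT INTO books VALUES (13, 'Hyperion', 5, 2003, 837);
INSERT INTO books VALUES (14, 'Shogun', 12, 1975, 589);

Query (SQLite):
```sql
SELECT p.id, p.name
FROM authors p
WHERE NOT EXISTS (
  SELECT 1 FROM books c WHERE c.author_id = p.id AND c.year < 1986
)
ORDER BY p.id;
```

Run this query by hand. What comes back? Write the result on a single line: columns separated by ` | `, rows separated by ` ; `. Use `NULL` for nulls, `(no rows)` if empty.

For each authors row, check whether any books with matching author_id has year < 1986.
Keep rows where that is false.

3 | Owen ; 5 | Hank ; 10 | Farid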